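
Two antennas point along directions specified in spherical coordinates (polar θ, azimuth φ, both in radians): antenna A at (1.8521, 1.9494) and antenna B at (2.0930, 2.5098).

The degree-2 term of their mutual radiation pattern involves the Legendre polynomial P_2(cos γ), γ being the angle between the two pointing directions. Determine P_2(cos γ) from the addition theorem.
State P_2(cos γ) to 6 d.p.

Expand P_2 via completeness: Σ_{m} conj(Y_{2,m}) at Ω₁ times Y_{2,m} at Ω₂ —
  m=-2: (-0.259093, -0.244882) × (0.087748, 0.276586) = (0.044996, -0.093150)  (running Σ = (0.044996, -0.093150))
  m=-1: (0.076156, -0.191445) × (0.269514, 0.197248) = (0.058287, -0.036576)  (running Σ = (0.103283, -0.129725))
  m=0: (-0.242473, -0.000000) × (-0.079990, 0.000000) = (0.019395, 0.000000)  (running Σ = (0.122679, -0.129725))
  m=1: (-0.076156, -0.191445) × (-0.269514, 0.197248) = (0.058287, 0.036576)  (running Σ = (0.180966, -0.093150))
  m=2: (-0.259093, 0.244882) × (0.087748, -0.276586) = (0.044996, 0.093150)  (running Σ = (0.225962, -0.000000))
Total Σ_m = (0.225962, -0.000000). Multiply by 2.513274: (0.567904, -0.000000). P_2(cos γ) = 0.567904

0.567904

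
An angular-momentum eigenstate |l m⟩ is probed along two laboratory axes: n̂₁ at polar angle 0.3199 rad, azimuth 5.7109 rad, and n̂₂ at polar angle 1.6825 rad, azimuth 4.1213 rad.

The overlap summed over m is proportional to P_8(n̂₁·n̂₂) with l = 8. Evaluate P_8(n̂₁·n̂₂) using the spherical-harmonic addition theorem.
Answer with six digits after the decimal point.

Expand P_8 via completeness: Σ_{m} conj(Y_{8,m}) at Ω₁ times Y_{8,m} at Ω₂ —
  m=-8: Y*=-0.000007+0.000049i  Y=+0.008002-0.490219i  product +0.000024+0.000004i
  m=-7: Y*=-0.000386+0.000453i  Y=+0.184635-0.119591i  product -0.000017+0.000130i
  m=-6: Y*=-0.004364+0.001312i  Y=-0.271125-0.116212i  product +0.001336+0.000151i
  m=-5: Y*=-0.023992-0.006903i  Y=-0.045748-0.242916i  product -0.000579+0.006144i
  m=-4: Y*=-0.066085-0.075600i  Y=-0.161571+0.158955i  product +0.022695+0.001710i
  m=-3: Y*=-0.042178-0.286719i  Y=-0.251138-0.051555i  product -0.004189+0.074181i
  m=-2: Y*=+0.227535-0.501111i  Y=+0.073837+0.180337i  product +0.107169+0.004032i
  m=-1: Y*=+0.431131-0.277733i  Y=-0.144551+0.215383i  product -0.002501+0.133005i
  m=+0: Y*=-0.177766-0.000000i  Y=+0.185284+0.000000i  product -0.032937-0.000000i
  m=+1: Y*=-0.431131-0.277733i  Y=+0.144551+0.215383i  product -0.002501-0.133005i
  m=+2: Y*=+0.227535+0.501111i  Y=+0.073837-0.180337i  product +0.107169-0.004032i
  m=+3: Y*=+0.042178-0.286719i  Y=+0.251138-0.051555i  product -0.004189-0.074181i
  m=+4: Y*=-0.066085+0.075600i  Y=-0.161571-0.158955i  product +0.022695-0.001710i
  m=+5: Y*=+0.023992-0.006903i  Y=+0.045748-0.242916i  product -0.000579-0.006144i
  m=+6: Y*=-0.004364-0.001312i  Y=-0.271125+0.116212i  product +0.001336-0.000151i
  m=+7: Y*=+0.000386+0.000453i  Y=-0.184635-0.119591i  product -0.000017-0.000130i
  m=+8: Y*=-0.000007-0.000049i  Y=+0.008002+0.490219i  product +0.000024-0.000004i
Total Σ_m = +0.214936-0.000000i. Multiply by 0.739198: +0.158880-0.000000i. P_8(cos γ) = 0.158880

0.158880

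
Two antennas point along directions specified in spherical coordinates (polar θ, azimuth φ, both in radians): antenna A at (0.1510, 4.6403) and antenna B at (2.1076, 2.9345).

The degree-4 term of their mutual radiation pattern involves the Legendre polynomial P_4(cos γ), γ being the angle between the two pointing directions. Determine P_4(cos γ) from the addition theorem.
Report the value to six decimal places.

-0.323364

Term-by-term m-sum for l=4 (normalisation 4π/9 = 1.396263):
  [-4]  conj(Y_{4,-4})(Ω₁) = +0.000217-0.000064i ; Y_{4,-4}(Ω₂) = +0.163161+0.177823i ; Δ = +0.000047+0.000028i
  [-3]  conj(Y_{4,-3})(Ω₁) = +0.000904+0.004114i ; Y_{4,-3}(Ω₂) = +0.330304+0.236445i ; Δ = -0.000674+0.001573i
  [-2]  conj(Y_{4,-2})(Ω₁) = -0.043760+0.006353i ; Y_{4,-2}(Ω₂) = +0.187852+0.082583i ; Δ = -0.008745-0.002420i
  [-1]  conj(Y_{4,-1})(Ω₁) = -0.019467-0.269575i ; Y_{4,-1}(Ω₂) = -0.237918-0.049988i ; Δ = -0.008844+0.065110i
  [+0]  conj(Y_{4,0})(Ω₁) = +0.752431-0.000000i ; Y_{4,0}(Ω₂) = -0.259373+0.000000i ; Δ = -0.195160+0.000000i
  [+1]  conj(Y_{4,1})(Ω₁) = +0.019467-0.269575i ; Y_{4,1}(Ω₂) = +0.237918-0.049988i ; Δ = -0.008844-0.065110i
  [+2]  conj(Y_{4,2})(Ω₁) = -0.043760-0.006353i ; Y_{4,2}(Ω₂) = +0.187852-0.082583i ; Δ = -0.008745+0.002420i
  [+3]  conj(Y_{4,3})(Ω₁) = -0.000904+0.004114i ; Y_{4,3}(Ω₂) = -0.330304+0.236445i ; Δ = -0.000674-0.001573i
  [+4]  conj(Y_{4,4})(Ω₁) = +0.000217+0.000064i ; Y_{4,4}(Ω₂) = +0.163161-0.177823i ; Δ = +0.000047-0.000028i
Total Σ_m = -0.231593+0.000000i. Multiply by 1.396263: -0.323364+0.000000i. P_4(cos γ) = -0.323364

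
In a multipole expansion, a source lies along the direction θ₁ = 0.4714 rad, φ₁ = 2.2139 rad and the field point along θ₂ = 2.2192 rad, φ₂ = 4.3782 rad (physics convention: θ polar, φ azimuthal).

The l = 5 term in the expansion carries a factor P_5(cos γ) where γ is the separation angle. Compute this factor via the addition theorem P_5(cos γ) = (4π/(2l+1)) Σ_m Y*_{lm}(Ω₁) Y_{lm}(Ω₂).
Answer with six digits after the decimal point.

0.411075

Expand P_5 via completeness: Σ_{m} conj(Y_{5,m}) at Ω₁ times Y_{5,m} at Ω₂ —
  m=-5: 0.00066 - 0.00894j × -0.14855 - 0.01493j = -0.00023 + 0.00132j  (running Σ = -0.00023 + 0.00132j)
  m=-4: -0.04685 + 0.02998j × -0.08296 - 0.34798j = 0.01432 + 0.01382j  (running Σ = 0.01409 + 0.01513j)
  m=-3: 0.18641 + 0.06985j × 0.33698 - 0.21515j = 0.07785 - 0.01657j  (running Σ = 0.09193 - 0.00143j)
  m=-2: -0.12077 - 0.41284j × 0.04804 + 0.03793j = 0.00986 - 0.02441j  (running Σ = 0.10179 - 0.02585j)
  m=-1: -0.27201 + 0.36299j × 0.10991 - 0.31656j = 0.08501 + 0.12600j  (running Σ = 0.18680 + 0.10016j)
  m=0: -0.09062 + 0.00000j × 0.15185 + 0.00000j = -0.01376 + 0.00000j  (running Σ = 0.17304 + 0.10016j)
  m=1: 0.27201 + 0.36299j × -0.10991 - 0.31656j = 0.08501 - 0.12600j  (running Σ = 0.25805 - 0.02585j)
  m=2: -0.12077 + 0.41284j × 0.04804 - 0.03793j = 0.00986 + 0.02441j  (running Σ = 0.26790 - 0.00143j)
  m=3: -0.18641 + 0.06985j × -0.33698 - 0.21515j = 0.07785 + 0.01657j  (running Σ = 0.34575 + 0.01513j)
  m=4: -0.04685 - 0.02998j × -0.08296 + 0.34798j = 0.01432 - 0.01382j  (running Σ = 0.36007 + 0.00132j)
  m=5: -0.00066 - 0.00894j × 0.14855 - 0.01493j = -0.00023 - 0.00132j  (running Σ = 0.35984 - 0.00000j)
Σ over m = 0.35984 - 0.00000j; ×(4π/11) → 0.41107 - 0.00000j. Real part: 0.411075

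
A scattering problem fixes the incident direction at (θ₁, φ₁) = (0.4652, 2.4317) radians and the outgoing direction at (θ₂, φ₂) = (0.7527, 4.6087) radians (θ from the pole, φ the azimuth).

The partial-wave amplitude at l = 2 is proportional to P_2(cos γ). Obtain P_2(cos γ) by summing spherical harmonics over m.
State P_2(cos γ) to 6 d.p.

-0.157903

Expand P_2 via completeness: Σ_{m} conj(Y_{2,m}) at Ω₁ times Y_{2,m} at Ω₂ —
  term(m=-2) = -0.00492 + 0.01314j   from Y*(Ω₁)=0.01169 - 0.07685j, Y(Ω₂)=-0.17665 - 0.03717j
  term(m=-1) = -0.06802 - 0.09811j   from Y*(Ω₁)=-0.23491 + 0.20187j, Y(Ω₂)=-0.03990 + 0.38338j
  term(m=+0) = 0.08306 + 0.00000j   from Y*(Ω₁)=0.44037 + 0.00000j, Y(Ω₂)=0.18861 + 0.00000j
  term(m=+1) = -0.06802 + 0.09811j   from Y*(Ω₁)=0.23491 + 0.20187j, Y(Ω₂)=0.03990 + 0.38338j
  term(m=+2) = -0.00492 - 0.01314j   from Y*(Ω₁)=0.01169 + 0.07685j, Y(Ω₂)=-0.17665 + 0.03717j
Total Σ_m = -0.06283 - 0.00000j. Multiply by 2.513274: -0.15790 - 0.00000j. P_2(cos γ) = -0.157903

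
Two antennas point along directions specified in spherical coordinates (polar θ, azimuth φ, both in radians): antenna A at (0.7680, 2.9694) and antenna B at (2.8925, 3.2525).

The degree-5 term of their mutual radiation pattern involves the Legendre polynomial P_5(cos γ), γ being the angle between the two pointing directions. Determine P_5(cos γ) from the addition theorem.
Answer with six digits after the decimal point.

-0.014032

Expand P_5 via completeness: Σ_{m} conj(Y_{5,m}) at Ω₁ times Y_{5,m} at Ω₂ —
  m=-5: -0.04894 + 0.05696j × -0.00036 + 0.00022j = 0.00000 - 0.00003j  (running Σ = 0.00000 - 0.00003j)
  m=-4: 0.18983 - 0.15628j × -0.00475 + 0.00226j = -0.00055 + 0.00117j  (running Σ = -0.00054 + 0.00114j)
  m=-3: -0.36876 + 0.20946j × -0.03651 + 0.01262j = 0.01082 - 0.01230j  (running Σ = 0.01028 - 0.01116j)
  m=-2: 0.30579 - 0.10968j × -0.17699 + 0.03992j = -0.04974 + 0.03162j  (running Σ = -0.03947 + 0.02046j)
  m=-1: 0.13632 - 0.02371j × -0.50033 + 0.05572j = -0.06689 + 0.01946j  (running Σ = -0.10635 + 0.03991j)
  m=0: -0.36616 + 0.00000j × -0.54736 + 0.00000j = 0.20042 + 0.00000j  (running Σ = 0.09407 + 0.03991j)
  m=1: -0.13632 - 0.02371j × 0.50033 + 0.05572j = -0.06689 - 0.01946j  (running Σ = 0.02718 + 0.02046j)
  m=2: 0.30579 + 0.10968j × -0.17699 - 0.03992j = -0.04974 - 0.03162j  (running Σ = -0.02256 - 0.01116j)
  m=3: 0.36876 + 0.20946j × 0.03651 + 0.01262j = 0.01082 + 0.01230j  (running Σ = -0.01174 + 0.00114j)
  m=4: 0.18983 + 0.15628j × -0.00475 - 0.00226j = -0.00055 - 0.00117j  (running Σ = -0.01229 - 0.00003j)
  m=5: 0.04894 + 0.05696j × 0.00036 + 0.00022j = 0.00000 + 0.00003j  (running Σ = -0.01228 + 0.00000j)
Total Σ_m = -0.01228 + 0.00000j. Multiply by 1.142397: -0.01403 + 0.00000j. P_5(cos γ) = -0.014032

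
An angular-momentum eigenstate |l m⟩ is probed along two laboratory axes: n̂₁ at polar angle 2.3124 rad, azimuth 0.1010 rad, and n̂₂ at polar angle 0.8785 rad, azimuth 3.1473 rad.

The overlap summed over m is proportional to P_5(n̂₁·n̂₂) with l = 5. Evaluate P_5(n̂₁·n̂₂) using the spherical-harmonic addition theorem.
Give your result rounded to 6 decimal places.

Addition theorem: P_5(cos γ) = (4π/11) Σ_m Y*_{lm}(Ω₁) Y_{lm}(Ω₂), m = −5…5:
  m=-5: Y*=(0.088555, 0.048954)  Y=(-0.125402, 0.003580)  product (-0.011280, -0.005822)
  m=-4: Y*=(-0.269512, -0.115221)  Y=(0.328874, -0.007509)  product (-0.089501, -0.035869)
  m=-3: Y*=(0.411237, 0.128564)  Y=(-0.420780, 0.007205)  product (-0.173967, -0.051134)
  m=-2: Y*=(-0.224884, -0.046055)  Y=(0.142495, -0.001627)  product (-0.032120, -0.006197)
  m=-1: Y*=(-0.238726, -0.024194)  Y=(0.300295, -0.001714)  product (-0.071730, -0.006856)
  m=+0: Y*=(0.302028, -0.000000)  Y=(-0.228597, 0.000000)  product (-0.069043, 0.000000)
  m=+1: Y*=(0.238726, -0.024194)  Y=(-0.300295, -0.001714)  product (-0.071730, 0.006856)
  m=+2: Y*=(-0.224884, 0.046055)  Y=(0.142495, 0.001627)  product (-0.032120, 0.006197)
  m=+3: Y*=(-0.411237, 0.128564)  Y=(0.420780, 0.007205)  product (-0.173967, 0.051134)
  m=+4: Y*=(-0.269512, 0.115221)  Y=(0.328874, 0.007509)  product (-0.089501, 0.035869)
  m=+5: Y*=(-0.088555, 0.048954)  Y=(0.125402, 0.003580)  product (-0.011280, 0.005822)
Accumulated sum (-0.826237, -0.000000); after 4π/(2l+1) scaling, (-0.943891, -0.000000) ⇒ P_5 = -0.943891

-0.943891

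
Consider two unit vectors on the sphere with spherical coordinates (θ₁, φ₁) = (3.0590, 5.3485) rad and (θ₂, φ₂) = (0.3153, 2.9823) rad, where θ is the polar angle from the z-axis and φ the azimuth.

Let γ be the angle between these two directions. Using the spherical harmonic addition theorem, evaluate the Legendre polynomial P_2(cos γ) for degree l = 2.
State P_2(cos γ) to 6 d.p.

Addition theorem: P_2(cos γ) = (4π/5) Σ_m Y*_{lm}(Ω₁) Y_{lm}(Ω₂), m = −2…2:
  m=-2: Y*=(-0.000773, -0.002513)  Y=(0.035276, 0.011635)  product (0.000002, -0.000098)
  m=-1: Y*=(-0.037734, 0.051094)  Y=(-0.224875, -0.036127)  product (0.010331, -0.010127)
  m=+0: Y*=(0.624343, -0.000000)  Y=(0.539796, 0.000000)  product (0.337018, 0.000000)
  m=+1: Y*=(0.037734, 0.051094)  Y=(0.224875, -0.036127)  product (0.010331, 0.010127)
  m=+2: Y*=(-0.000773, 0.002513)  Y=(0.035276, -0.011635)  product (0.000002, 0.000098)
Σ over m = (0.357685, -0.000000); ×(4π/5) → (0.898959, -0.000000). Real part: 0.898959

0.898959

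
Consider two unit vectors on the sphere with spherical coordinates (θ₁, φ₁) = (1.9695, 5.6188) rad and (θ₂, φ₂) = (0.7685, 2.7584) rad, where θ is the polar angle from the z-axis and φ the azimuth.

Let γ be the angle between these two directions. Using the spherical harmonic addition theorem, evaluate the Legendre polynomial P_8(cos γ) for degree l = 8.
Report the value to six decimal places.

Term-by-term m-sum for l=8 (normalisation 4π/17 = 0.739198):
  [-8]  conj(Y_{8,-8})(Ω₁) = (0.152004, 0.220905) ; Y_{8,-8}(Ω₂) = (-0.027995, 0.002133) ; Δ = (-0.004727, -0.005860)
  [-7]  conj(Y_{8,-7})(Ω₁) = (0.027858, -0.450989) ; Y_{8,-7}(Ω₂) = (0.104129, -0.051493) ; Δ = (-0.020322, -0.048395)
  [-6]  conj(Y_{8,-6})(Ω₁) = (-0.193014, 0.217388) ; Y_{8,-6}(Ω₂) = (-0.190792, 0.213900) ; Δ = (-0.009674, -0.082762)
  [-5]  conj(Y_{8,-5})(Ω₁) = (-0.152603, 0.027822) ; Y_{8,-5}(Ω₂) = (0.152530, -0.424211) ; Δ = (-0.011474, 0.068980)
  [-4]  conj(Y_{8,-4})(Ω₁) = (0.311459, 0.163756) ; Y_{8,-4}(Ω₂) = (0.014790, 0.388761) ; Δ = (-0.059056, 0.123505)
  [-3]  conj(Y_{8,-3})(Ω₁) = (-0.003562, -0.007927) ; Y_{8,-3}(Ω₂) = (0.001658, 0.003701) ; Δ = (0.000023, -0.000026)
  [-2]  conj(Y_{8,-2})(Ω₁) = (0.079763, -0.323105) ; Y_{8,-2}(Ω₂) = (-0.269464, -0.259407) ; Δ = (-0.105309, 0.066374)
  [-1]  conj(Y_{8,-1})(Ω₁) = (-0.059415, 0.046531) ; Y_{8,-1}(Ω₂) = (0.167904, 0.067685) ; Δ = (-0.013125, 0.003791)
  [+0]  conj(Y_{8,0})(Ω₁) = (-0.320657, -0.000000) ; Y_{8,0}(Ω₂) = (0.324667, 0.000000) ; Δ = (-0.104107, -0.000000)
  [+1]  conj(Y_{8,1})(Ω₁) = (0.059415, 0.046531) ; Y_{8,1}(Ω₂) = (-0.167904, 0.067685) ; Δ = (-0.013125, -0.003791)
  [+2]  conj(Y_{8,2})(Ω₁) = (0.079763, 0.323105) ; Y_{8,2}(Ω₂) = (-0.269464, 0.259407) ; Δ = (-0.105309, -0.066374)
  [+3]  conj(Y_{8,3})(Ω₁) = (0.003562, -0.007927) ; Y_{8,3}(Ω₂) = (-0.001658, 0.003701) ; Δ = (0.000023, 0.000026)
  [+4]  conj(Y_{8,4})(Ω₁) = (0.311459, -0.163756) ; Y_{8,4}(Ω₂) = (0.014790, -0.388761) ; Δ = (-0.059056, -0.123505)
  [+5]  conj(Y_{8,5})(Ω₁) = (0.152603, 0.027822) ; Y_{8,5}(Ω₂) = (-0.152530, -0.424211) ; Δ = (-0.011474, -0.068980)
  [+6]  conj(Y_{8,6})(Ω₁) = (-0.193014, -0.217388) ; Y_{8,6}(Ω₂) = (-0.190792, -0.213900) ; Δ = (-0.009674, 0.082762)
  [+7]  conj(Y_{8,7})(Ω₁) = (-0.027858, -0.450989) ; Y_{8,7}(Ω₂) = (-0.104129, -0.051493) ; Δ = (-0.020322, 0.048395)
  [+8]  conj(Y_{8,8})(Ω₁) = (0.152004, -0.220905) ; Y_{8,8}(Ω₂) = (-0.027995, -0.002133) ; Δ = (-0.004727, 0.005860)
Total Σ_m = (-0.551433, -0.000000). Multiply by 0.739198: (-0.407618, -0.000000). P_8(cos γ) = -0.407618

-0.407618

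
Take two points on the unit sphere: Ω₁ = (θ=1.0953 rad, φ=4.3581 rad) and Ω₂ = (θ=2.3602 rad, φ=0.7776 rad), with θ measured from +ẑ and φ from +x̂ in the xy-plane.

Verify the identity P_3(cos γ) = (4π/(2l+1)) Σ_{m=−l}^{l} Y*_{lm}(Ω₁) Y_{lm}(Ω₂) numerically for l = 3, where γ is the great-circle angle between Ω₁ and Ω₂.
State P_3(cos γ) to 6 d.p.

-0.435377

Summing Y*_{l m}(θ₁,φ₁)·Y_{l m}(θ₂,φ₂) over m ∈ [−3, 3]; prefactor 4π/(2·3+1) = 1.795196:
  [-3]  conj(Y_{3,-3})(Ω₁) = (0.256188, 0.142606) ; Y_{3,-3}(Ω₂) = (-0.100616, -0.105438) ; Δ = (-0.010741, -0.041360)
  [-2]  conj(Y_{3,-2})(Ω₁) = (-0.280786, 0.240650) ; Y_{3,-2}(Ω₂) = (-0.005612, 0.359821) ; Δ = (-0.085015, -0.102383)
  [-1]  conj(Y_{3,-1})(Ω₁) = (-0.004766, -0.012884) ; Y_{3,-1}(Ω₂) = (0.246536, -0.242720) ; Δ = (-0.004302, -0.002020)
  [+0]  conj(Y_{3,0})(Ω₁) = (-0.333497, -0.000000) ; Y_{3,0}(Ω₂) = (0.127159, 0.000000) ; Δ = (-0.042407, -0.000000)
  [+1]  conj(Y_{3,1})(Ω₁) = (0.004766, -0.012884) ; Y_{3,1}(Ω₂) = (-0.246536, -0.242720) ; Δ = (-0.004302, 0.002020)
  [+2]  conj(Y_{3,2})(Ω₁) = (-0.280786, -0.240650) ; Y_{3,2}(Ω₂) = (-0.005612, -0.359821) ; Δ = (-0.085015, 0.102383)
  [+3]  conj(Y_{3,3})(Ω₁) = (-0.256188, 0.142606) ; Y_{3,3}(Ω₂) = (0.100616, -0.105438) ; Δ = (-0.010741, 0.041360)
Σ over m = (-0.242524, 0.000000); ×(4π/7) → (-0.435377, 0.000000). Real part: -0.435377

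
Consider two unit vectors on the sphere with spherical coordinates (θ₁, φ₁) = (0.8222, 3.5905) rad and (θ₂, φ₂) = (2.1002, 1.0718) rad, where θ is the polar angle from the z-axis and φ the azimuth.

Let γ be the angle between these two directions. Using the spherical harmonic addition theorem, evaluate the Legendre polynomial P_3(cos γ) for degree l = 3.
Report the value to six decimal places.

-0.289316

Addition theorem: P_3(cos γ) = (4π/7) Σ_m Y*_{lm}(Ω₁) Y_{lm}(Ω₂), m = −3…3:
  [-3]  conj(Y_{3,-3})(Ω₁) = (-0.036459, -0.159976) ; Y_{3,-3}(Ω₂) = (-0.267535, 0.019782) ; Δ = (0.012919, 0.042078)
  [-2]  conj(Y_{3,-2})(Ω₁) = (0.232724, 0.291957) ; Y_{3,-2}(Ω₂) = (0.208389, 0.323118) ; Δ = (-0.045839, 0.136038)
  [-1]  conj(Y_{3,-1})(Ω₁) = (-0.280759, -0.135244) ; Y_{3,-1}(Ω₂) = (0.036738, -0.067409) ; Δ = (-0.019431, 0.013957)
  [+0]  conj(Y_{3,0})(Ω₁) = (-0.173688, -0.000000) ; Y_{3,0}(Ω₂) = (0.325054, 0.000000) ; Δ = (-0.056458, -0.000000)
  [+1]  conj(Y_{3,1})(Ω₁) = (0.280759, -0.135244) ; Y_{3,1}(Ω₂) = (-0.036738, -0.067409) ; Δ = (-0.019431, -0.013957)
  [+2]  conj(Y_{3,2})(Ω₁) = (0.232724, -0.291957) ; Y_{3,2}(Ω₂) = (0.208389, -0.323118) ; Δ = (-0.045839, -0.136038)
  [+3]  conj(Y_{3,3})(Ω₁) = (0.036459, -0.159976) ; Y_{3,3}(Ω₂) = (0.267535, 0.019782) ; Δ = (0.012919, -0.042078)
Σ over m = (-0.161161, -0.000000); ×(4π/7) → (-0.289316, -0.000000). Real part: -0.289316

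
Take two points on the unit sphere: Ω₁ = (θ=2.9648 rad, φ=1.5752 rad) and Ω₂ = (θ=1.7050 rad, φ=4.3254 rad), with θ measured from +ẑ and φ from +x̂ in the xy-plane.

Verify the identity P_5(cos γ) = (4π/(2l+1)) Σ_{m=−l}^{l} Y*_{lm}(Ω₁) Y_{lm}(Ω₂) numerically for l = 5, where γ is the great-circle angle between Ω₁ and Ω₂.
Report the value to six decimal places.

Summing Y*_{l m}(θ₁,φ₁)·Y_{l m}(θ₂,φ₂) over m ∈ [−5, 5]; prefactor 4π/(2·5+1) = 1.142397:
  m=-5: (-0.000002, 0.000078) × (-0.414547, -0.158003) = (0.000013, -0.000032)  (running Σ = (0.000013, -0.000032))
  m=-4: (-0.001382, -0.000024) × (-0.004326, -0.189364) = (0.000001, 0.000262)  (running Σ = (0.000014, 0.000230))
  m=-3: (0.000192, -0.014530) × (-0.259056, 0.112541) = (0.001586, 0.003786)  (running Σ = (0.001600, 0.004015))
  m=-2: (0.098417, 0.000867) × (-0.150709, -0.147305) = (-0.014705, -0.014628)  (running Σ = (-0.013105, -0.010612))
  m=-1: (-0.001775, 0.402974) × (-0.090571, 0.222238) = (-0.089395, -0.036892)  (running Σ = (-0.102500, -0.047504))
  m=0: (-0.728540, -0.000000) × (-0.215427, 0.000000) = (0.156947, 0.000000)  (running Σ = (0.054447, -0.047504))
  m=1: (0.001775, 0.402974) × (0.090571, 0.222238) = (-0.089395, 0.036892)  (running Σ = (-0.034948, -0.010612))
  m=2: (0.098417, -0.000867) × (-0.150709, 0.147305) = (-0.014705, 0.014628)  (running Σ = (-0.049653, 0.004015))
  m=3: (-0.000192, -0.014530) × (0.259056, 0.112541) = (0.001586, -0.003786)  (running Σ = (-0.048067, 0.000230))
  m=4: (-0.001382, 0.000024) × (-0.004326, 0.189364) = (0.000001, -0.000262)  (running Σ = (-0.048066, -0.000032))
  m=5: (0.000002, 0.000078) × (0.414547, -0.158003) = (0.000013, 0.000032)  (running Σ = (-0.048053, 0.000000))
Total Σ_m = (-0.048053, 0.000000). Multiply by 1.142397: (-0.054895, 0.000000). P_5(cos γ) = -0.054895

-0.054895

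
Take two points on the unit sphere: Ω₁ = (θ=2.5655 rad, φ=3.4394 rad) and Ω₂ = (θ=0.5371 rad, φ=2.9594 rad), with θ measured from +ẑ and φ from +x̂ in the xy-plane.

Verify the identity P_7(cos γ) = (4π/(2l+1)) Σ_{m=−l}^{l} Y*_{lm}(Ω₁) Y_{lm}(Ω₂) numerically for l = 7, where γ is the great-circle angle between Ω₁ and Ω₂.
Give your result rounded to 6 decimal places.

-0.165961

Summing Y*_{l m}(θ₁,φ₁)·Y_{l m}(θ₂,φ₂) over m ∈ [−7, 7]; prefactor 4π/(2·7+1) = 0.837758:
  [-7]  conj(Y_{7,-7})(Ω₁) = (0.003499, -0.006199) ; Y_{7,-7}(Ω₂) = (-0.001336, -0.004391) ; Δ = (-0.000032, -0.000007)
  [-6]  conj(Y_{7,-6})(Ω₁) = (0.008790, -0.040049) ; Y_{7,-6}(Ω₂) = (0.013257, 0.025611) ; Δ = (0.001142, -0.000306)
  [-5]  conj(Y_{7,-5})(Ω₁) = (-0.011705, -0.142844) ; Y_{7,-5}(Ω₂) = (-0.067798, -0.087387) ; Δ = (-0.011689, 0.010707)
  [-4]  conj(Y_{7,-4})(Ω₁) = (-0.123337, -0.309184) ; Y_{7,-4}(Ω₂) = (0.212645, 0.189829) ; Δ = (0.032465, -0.089159)
  [-3]  conj(Y_{7,-3})(Ω₁) = (-0.306091, -0.380554) ; Y_{7,-3}(Ω₂) = (-0.407727, -0.248064) ; Δ = (0.030400, 0.231092)
  [-2]  conj(Y_{7,-2})(Ω₁) = (-0.269592, -0.182707) ; Y_{7,-2}(Ω₂) = (0.385561, 0.147060) ; Δ = (-0.077075, -0.110091)
  [-1]  conj(Y_{7,-1})(Ω₁) = (0.188372, 0.057818) ; Y_{7,-1}(Ω₂) = (0.080685, 0.014865) ; Δ = (0.014339, 0.007465)
  [+0]  conj(Y_{7,0})(Ω₁) = (0.400873, -0.000000) ; Y_{7,0}(Ω₂) = (-0.442040, 0.000000) ; Δ = (-0.177202, 0.000000)
  [+1]  conj(Y_{7,1})(Ω₁) = (-0.188372, 0.057818) ; Y_{7,1}(Ω₂) = (-0.080685, 0.014865) ; Δ = (0.014339, -0.007465)
  [+2]  conj(Y_{7,2})(Ω₁) = (-0.269592, 0.182707) ; Y_{7,2}(Ω₂) = (0.385561, -0.147060) ; Δ = (-0.077075, 0.110091)
  [+3]  conj(Y_{7,3})(Ω₁) = (0.306091, -0.380554) ; Y_{7,3}(Ω₂) = (0.407727, -0.248064) ; Δ = (0.030400, -0.231092)
  [+4]  conj(Y_{7,4})(Ω₁) = (-0.123337, 0.309184) ; Y_{7,4}(Ω₂) = (0.212645, -0.189829) ; Δ = (0.032465, 0.089159)
  [+5]  conj(Y_{7,5})(Ω₁) = (0.011705, -0.142844) ; Y_{7,5}(Ω₂) = (0.067798, -0.087387) ; Δ = (-0.011689, -0.010707)
  [+6]  conj(Y_{7,6})(Ω₁) = (0.008790, 0.040049) ; Y_{7,6}(Ω₂) = (0.013257, -0.025611) ; Δ = (0.001142, 0.000306)
  [+7]  conj(Y_{7,7})(Ω₁) = (-0.003499, -0.006199) ; Y_{7,7}(Ω₂) = (0.001336, -0.004391) ; Δ = (-0.000032, 0.000007)
Total Σ_m = (-0.198102, 0.000000). Multiply by 0.837758: (-0.165961, 0.000000). P_7(cos γ) = -0.165961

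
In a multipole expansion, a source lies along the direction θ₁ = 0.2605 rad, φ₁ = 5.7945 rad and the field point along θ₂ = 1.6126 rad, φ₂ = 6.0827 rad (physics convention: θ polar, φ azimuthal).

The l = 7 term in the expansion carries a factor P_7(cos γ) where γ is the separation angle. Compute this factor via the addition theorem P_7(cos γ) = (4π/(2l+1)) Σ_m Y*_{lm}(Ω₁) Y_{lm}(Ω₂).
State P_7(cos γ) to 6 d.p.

Addition theorem: P_7(cos γ) = (4π/15) Σ_m Y*_{lm}(Ω₁) Y_{lm}(Ω₂), m = −7…7:
  [-7]  conj(Y_{7,-7})(Ω₁) = (-0.000036, 0.000010) ; Y_{7,-7}(Ω₂) = (0.082808, 0.490042) ; Δ = (-0.000008, -0.000017)
  [-6]  conj(Y_{7,-6})(Ω₁) = (-0.000516, -0.000110) ; Y_{7,-6}(Ω₂) = (-0.027974, -0.072578) ; Δ = (0.000006, 0.000041)
  [-5]  conj(Y_{7,-5})(Ω₁) = (-0.003548, -0.002978) ; Y_{7,-5}(Ω₂) = (-0.192177, -0.300901) ; Δ = (-0.000214, 0.001640)
  [-4]  conj(Y_{7,-4})(Ω₁) = (-0.010681, -0.026439) ; Y_{7,-4}(Ω₂) = (0.063268, 0.065397) ; Δ = (0.001053, -0.002371)
  [-3]  conj(Y_{7,-3})(Ω₁) = (0.013051, -0.124144) ; Y_{7,-3}(Ω₂) = (0.262491, 0.180141) ; Δ = (0.025789, -0.030236)
  [-2]  conj(Y_{7,-2})(Ω₁) = (0.207249, -0.307250) ; Y_{7,-2}(Ω₂) = (-0.088991, -0.037727) ; Δ = (-0.030035, 0.019524)
  [-1]  conj(Y_{7,-1})(Ω₁) = (0.562182, -0.298912) ; Y_{7,-1}(Ω₂) = (-0.298049, -0.060568) ; Δ = (-0.185662, 0.055040)
  [+0]  conj(Y_{7,0})(Ω₁) = (0.274454, -0.000000) ; Y_{7,0}(Ω₂) = (0.098316, 0.000000) ; Δ = (0.026983, 0.000000)
  [+1]  conj(Y_{7,1})(Ω₁) = (-0.562182, -0.298912) ; Y_{7,1}(Ω₂) = (0.298049, -0.060568) ; Δ = (-0.185662, -0.055040)
  [+2]  conj(Y_{7,2})(Ω₁) = (0.207249, 0.307250) ; Y_{7,2}(Ω₂) = (-0.088991, 0.037727) ; Δ = (-0.030035, -0.019524)
  [+3]  conj(Y_{7,3})(Ω₁) = (-0.013051, -0.124144) ; Y_{7,3}(Ω₂) = (-0.262491, 0.180141) ; Δ = (0.025789, 0.030236)
  [+4]  conj(Y_{7,4})(Ω₁) = (-0.010681, 0.026439) ; Y_{7,4}(Ω₂) = (0.063268, -0.065397) ; Δ = (0.001053, 0.002371)
  [+5]  conj(Y_{7,5})(Ω₁) = (0.003548, -0.002978) ; Y_{7,5}(Ω₂) = (0.192177, -0.300901) ; Δ = (-0.000214, -0.001640)
  [+6]  conj(Y_{7,6})(Ω₁) = (-0.000516, 0.000110) ; Y_{7,6}(Ω₂) = (-0.027974, 0.072578) ; Δ = (0.000006, -0.000041)
  [+7]  conj(Y_{7,7})(Ω₁) = (0.000036, 0.000010) ; Y_{7,7}(Ω₂) = (-0.082808, 0.490042) ; Δ = (-0.000008, 0.000017)
Σ over m = (-0.351157, 0.000000); ×(4π/15) → (-0.294184, 0.000000). Real part: -0.294184

-0.294184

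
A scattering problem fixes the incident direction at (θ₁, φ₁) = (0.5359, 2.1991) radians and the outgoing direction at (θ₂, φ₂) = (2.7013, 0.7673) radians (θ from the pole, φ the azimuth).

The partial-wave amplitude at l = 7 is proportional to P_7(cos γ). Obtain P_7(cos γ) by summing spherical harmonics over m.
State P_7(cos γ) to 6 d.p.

Term-by-term m-sum for l=7 (normalisation 4π/15 = 0.837758):
  [-7]  conj(Y_{7,-7})(Ω₁) = (-0.004304, 0.001399) ; Y_{7,-7}(Ω₂) = (0.000782, 0.001010) ; Δ = (-0.000005, -0.000003)
  [-6]  conj(Y_{7,-6})(Ω₁) = (0.023068, 0.016757) ; Y_{7,-6}(Ω₂) = (0.001099, -0.010085) ; Δ = (0.000194, -0.000214)
  [-5]  conj(Y_{7,-5})(Ω₁) = (-0.000008, -0.109668) ; Y_{7,-5}(Ω₂) = (-0.038204, 0.031847) ; Δ = (0.003493, 0.004189)
  [-4]  conj(Y_{7,-4})(Ω₁) = (-0.229385, 0.166678) ; Y_{7,-4}(Ω₂) = (0.166888, 0.012103) ; Δ = (-0.040299, 0.025040)
  [-3]  conj(Y_{7,-3})(Ω₁) = (0.453314, 0.147268) ; Y_{7,-3}(Ω₂) = (-0.255954, -0.285374) ; Δ = (-0.074001, -0.167058)
  [-2]  conj(Y_{7,-2})(Ω₁) = (-0.128264, -0.394715) ; Y_{7,-2}(Ω₂) = (-0.019304, 0.533089) ; Δ = (0.212894, -0.060756)
  [-1]  conj(Y_{7,-1})(Ω₁) = (0.045983, -0.063292) ; Y_{7,-1}(Ω₂) = (0.178104, -0.171771) ; Δ = (-0.002682, -0.019171)
  [+0]  conj(Y_{7,0})(Ω₁) = (-0.442760, -0.000000) ; Y_{7,0}(Ω₂) = (0.383462, 0.000000) ; Δ = (-0.169781, -0.000000)
  [+1]  conj(Y_{7,1})(Ω₁) = (-0.045983, -0.063292) ; Y_{7,1}(Ω₂) = (-0.178104, -0.171771) ; Δ = (-0.002682, 0.019171)
  [+2]  conj(Y_{7,2})(Ω₁) = (-0.128264, 0.394715) ; Y_{7,2}(Ω₂) = (-0.019304, -0.533089) ; Δ = (0.212894, 0.060756)
  [+3]  conj(Y_{7,3})(Ω₁) = (-0.453314, 0.147268) ; Y_{7,3}(Ω₂) = (0.255954, -0.285374) ; Δ = (-0.074001, 0.167058)
  [+4]  conj(Y_{7,4})(Ω₁) = (-0.229385, -0.166678) ; Y_{7,4}(Ω₂) = (0.166888, -0.012103) ; Δ = (-0.040299, -0.025040)
  [+5]  conj(Y_{7,5})(Ω₁) = (0.000008, -0.109668) ; Y_{7,5}(Ω₂) = (0.038204, 0.031847) ; Δ = (0.003493, -0.004189)
  [+6]  conj(Y_{7,6})(Ω₁) = (0.023068, -0.016757) ; Y_{7,6}(Ω₂) = (0.001099, 0.010085) ; Δ = (0.000194, 0.000214)
  [+7]  conj(Y_{7,7})(Ω₁) = (0.004304, 0.001399) ; Y_{7,7}(Ω₂) = (-0.000782, 0.001010) ; Δ = (-0.000005, 0.000003)
Accumulated sum (0.029409, -0.000000); after 4π/(2l+1) scaling, (0.024637, -0.000000) ⇒ P_7 = 0.024637

0.024637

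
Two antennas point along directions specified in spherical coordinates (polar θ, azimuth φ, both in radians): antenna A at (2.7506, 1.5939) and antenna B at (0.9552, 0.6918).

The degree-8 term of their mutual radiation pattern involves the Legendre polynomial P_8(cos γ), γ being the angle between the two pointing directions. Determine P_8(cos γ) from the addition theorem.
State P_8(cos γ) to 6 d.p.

-0.277493

Expand P_8 via completeness: Σ_{m} conj(Y_{8,m}) at Ω₁ times Y_{8,m} at Ω₂ —
  term(m=-8) = 0.00001 + 0.00002j   from Y*(Ω₁)=0.00023 + 0.00004j, Y(Ω₂)=0.07453 + 0.06926j
  term(m=-7) = -0.00064 - 0.00002j   from Y*(Ω₁)=-0.00036 + 0.00220j, Y(Ω₂)=0.03738 + 0.28542j
  term(m=-6) = 0.00392 - 0.00465j   from Y*(Ω₁)=-0.01350 - 0.00188j, Y(Ω₂)=-0.23755 + 0.37757j
  term(m=-5) = 0.00406 + 0.01983j   from Y*(Ω₁)=0.00684 - 0.05896j, Y(Ω₂)=-0.32390 + 0.10641j
  term(m=-4) = 0.01113 + 0.00561j   from Y*(Ω₁)=0.18664 + 0.01730j, Y(Ω₂)=0.06191 + 0.02432j
  term(m=-3) = -0.13751 + 0.06395j   from Y*(Ω₁)=-0.02870 + 0.41338j, Y(Ω₂)=0.17693 + 0.32036j
  term(m=-2) = 0.01666 - 0.07006j   from Y*(Ω₁)=-0.56309 - 0.02604j, Y(Ω₂)=-0.02378 + 0.12552j
  term(m=-1) = -0.04866 - 0.06158j   from Y*(Ω₁)=0.00581 - 0.25135j, Y(Ω₂)=0.24040 - 0.19914j
  term(m=+0) = -0.07335 + 0.00000j   from Y*(Ω₁)=-0.41205 + 0.00000j, Y(Ω₂)=0.17801 + 0.00000j
  term(m=+1) = -0.04866 + 0.06158j   from Y*(Ω₁)=-0.00581 - 0.25135j, Y(Ω₂)=-0.24040 - 0.19914j
  term(m=+2) = 0.01666 + 0.07006j   from Y*(Ω₁)=-0.56309 + 0.02604j, Y(Ω₂)=-0.02378 - 0.12552j
  term(m=+3) = -0.13751 - 0.06395j   from Y*(Ω₁)=0.02870 + 0.41338j, Y(Ω₂)=-0.17693 + 0.32036j
  term(m=+4) = 0.01113 - 0.00561j   from Y*(Ω₁)=0.18664 - 0.01730j, Y(Ω₂)=0.06191 - 0.02432j
  term(m=+5) = 0.00406 - 0.01983j   from Y*(Ω₁)=-0.00684 - 0.05896j, Y(Ω₂)=0.32390 + 0.10641j
  term(m=+6) = 0.00392 + 0.00465j   from Y*(Ω₁)=-0.01350 + 0.00188j, Y(Ω₂)=-0.23755 - 0.37757j
  term(m=+7) = -0.00064 + 0.00002j   from Y*(Ω₁)=0.00036 + 0.00220j, Y(Ω₂)=-0.03738 + 0.28542j
  term(m=+8) = 0.00001 - 0.00002j   from Y*(Ω₁)=0.00023 - 0.00004j, Y(Ω₂)=0.07453 - 0.06926j
Σ over m = -0.37540 - 0.00000j; ×(4π/17) → -0.27749 - 0.00000j. Real part: -0.277493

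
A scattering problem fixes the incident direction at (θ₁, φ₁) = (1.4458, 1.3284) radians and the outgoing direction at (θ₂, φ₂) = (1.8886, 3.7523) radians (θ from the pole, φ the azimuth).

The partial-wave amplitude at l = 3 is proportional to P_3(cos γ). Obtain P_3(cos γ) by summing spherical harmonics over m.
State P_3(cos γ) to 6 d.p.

Expand P_3 via completeness: Σ_{m} conj(Y_{3,m}) at Ω₁ times Y_{3,m} at Ω₂ —
  m=-3: -0.270918-0.304447i × +0.092398+0.345489i = +0.080151-0.121729i  (running Σ = +0.080151-0.121729i)
  m=-2: -0.110978+0.058454i × -0.098645+0.270758i = -0.004880-0.035815i  (running Σ = +0.075271-0.157544i)
  m=-1: -0.070986-0.287093i × +0.128715-0.090097i = -0.035003-0.030557i  (running Σ = +0.040268-0.188102i)
  m=0: -0.135957-0.000000i × +0.292900+0.000000i = -0.039822-0.000000i  (running Σ = +0.000446-0.188102i)
  m=1: +0.070986-0.287093i × -0.128715-0.090097i = -0.035003+0.030557i  (running Σ = -0.034557-0.157544i)
  m=2: -0.110978-0.058454i × -0.098645-0.270758i = -0.004880+0.035815i  (running Σ = -0.039436-0.121729i)
  m=3: +0.270918-0.304447i × -0.092398+0.345489i = +0.080151+0.121729i  (running Σ = +0.040715+0.000000i)
Σ over m = +0.040715+0.000000i; ×(4π/7) → +0.073091+0.000000i. Real part: 0.073091

0.073091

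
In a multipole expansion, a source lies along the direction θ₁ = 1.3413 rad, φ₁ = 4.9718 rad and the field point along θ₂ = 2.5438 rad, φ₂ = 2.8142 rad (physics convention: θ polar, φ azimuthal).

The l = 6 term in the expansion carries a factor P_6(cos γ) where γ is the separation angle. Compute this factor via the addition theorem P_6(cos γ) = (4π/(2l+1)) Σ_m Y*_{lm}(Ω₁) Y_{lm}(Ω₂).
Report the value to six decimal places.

Expand P_6 via completeness: Σ_{m} conj(Y_{6,m}) at Ω₁ times Y_{6,m} at Ω₂ —
  [-6]  conj(Y_{6,-6})(Ω₁) = (-0.005902, -0.411857) ; Y_{6,-6}(Ω₂) = (-0.005888, 0.014181) ; Δ = (0.005875, 0.002341)
  [-5]  conj(Y_{6,-5})(Ω₁) = (0.320921, -0.090111) ; Y_{6,-5}(Ω₂) = (-0.005165, 0.077946) ; Δ = (0.005366, 0.025480)
  [-4]  conj(Y_{6,-4})(Ω₁) = (-0.070234, -0.119008) ; Y_{6,-4}(Ω₂) = (0.060242, 0.225342) ; Δ = (0.022587, -0.022996)
  [-3]  conj(Y_{6,-3})(Ω₁) = (0.233492, -0.236863) ; Y_{6,-3}(Ω₂) = (0.240661, 0.360510) ; Δ = (0.141584, 0.027173)
  [-2]  conj(Y_{6,-2})(Ω₁) = (-0.042072, -0.024023) ; Y_{6,-2}(Ω₂) = (0.336040, 0.258006) ; Δ = (-0.007940, -0.018928)
  [-1]  conj(Y_{6,-1})(Ω₁) = (0.082774, -0.311893) ; Y_{6,-1}(Ω₂) = (-0.016755, -0.005690) ; Δ = (-0.003162, 0.004755)
  [+0]  conj(Y_{6,0})(Ω₁) = (-0.024016, -0.000000) ; Y_{6,0}(Ω₂) = (-0.421472, 0.000000) ; Δ = (0.010122, 0.000000)
  [+1]  conj(Y_{6,1})(Ω₁) = (-0.082774, -0.311893) ; Y_{6,1}(Ω₂) = (0.016755, -0.005690) ; Δ = (-0.003162, -0.004755)
  [+2]  conj(Y_{6,2})(Ω₁) = (-0.042072, 0.024023) ; Y_{6,2}(Ω₂) = (0.336040, -0.258006) ; Δ = (-0.007940, 0.018928)
  [+3]  conj(Y_{6,3})(Ω₁) = (-0.233492, -0.236863) ; Y_{6,3}(Ω₂) = (-0.240661, 0.360510) ; Δ = (0.141584, -0.027173)
  [+4]  conj(Y_{6,4})(Ω₁) = (-0.070234, 0.119008) ; Y_{6,4}(Ω₂) = (0.060242, -0.225342) ; Δ = (0.022587, 0.022996)
  [+5]  conj(Y_{6,5})(Ω₁) = (-0.320921, -0.090111) ; Y_{6,5}(Ω₂) = (0.005165, 0.077946) ; Δ = (0.005366, -0.025480)
  [+6]  conj(Y_{6,6})(Ω₁) = (-0.005902, 0.411857) ; Y_{6,6}(Ω₂) = (-0.005888, -0.014181) ; Δ = (0.005875, -0.002341)
Total Σ_m = (0.338743, -0.000000). Multiply by 0.966644: (0.327444, -0.000000). P_6(cos γ) = 0.327444

0.327444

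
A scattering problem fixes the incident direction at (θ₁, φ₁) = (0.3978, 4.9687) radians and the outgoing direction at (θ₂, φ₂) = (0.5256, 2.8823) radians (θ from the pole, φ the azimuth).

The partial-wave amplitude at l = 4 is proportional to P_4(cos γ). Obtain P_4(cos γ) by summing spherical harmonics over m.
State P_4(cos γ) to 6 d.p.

Addition theorem: P_4(cos γ) = (4π/9) Σ_m Y*_{lm}(Ω₁) Y_{lm}(Ω₂), m = −4…4:
  term(m=-4) = -0.00013 + 0.00025j   from Y*(Ω₁)=0.00517 + 0.00852j, Y(Ω₂)=0.01426 + 0.02414j
  term(m=-3) = 0.00917 - 0.00022j   from Y*(Ω₁)=-0.04665 + 0.04821j, Y(Ω₂)=-0.09742 - 0.09597j
  term(m=-2) = -0.04556 - 0.07608j   from Y*(Ω₁)=-0.21654 - 0.12187j, Y(Ω₂)=0.30995 + 0.17689j
  term(m=-1) = -0.11290 + 0.19921j   from Y*(Ω₁)=0.12634 - 0.48206j, Y(Ω₂)=-0.44413 - 0.11781j
  term(m=+0) = 0.00463 + 0.00000j   from Y*(Ω₁)=0.29465 + 0.00000j, Y(Ω₂)=0.01572 + 0.00000j
  term(m=+1) = -0.11290 - 0.19921j   from Y*(Ω₁)=-0.12634 - 0.48206j, Y(Ω₂)=0.44413 - 0.11781j
  term(m=+2) = -0.04556 + 0.07608j   from Y*(Ω₁)=-0.21654 + 0.12187j, Y(Ω₂)=0.30995 - 0.17689j
  term(m=+3) = 0.00917 + 0.00022j   from Y*(Ω₁)=0.04665 + 0.04821j, Y(Ω₂)=0.09742 - 0.09597j
  term(m=+4) = -0.00013 - 0.00025j   from Y*(Ω₁)=0.00517 - 0.00852j, Y(Ω₂)=0.01426 - 0.02414j
Accumulated sum -0.29421 - 0.00000j; after 4π/(2l+1) scaling, -0.41080 - 0.00000j ⇒ P_4 = -0.410801

-0.410801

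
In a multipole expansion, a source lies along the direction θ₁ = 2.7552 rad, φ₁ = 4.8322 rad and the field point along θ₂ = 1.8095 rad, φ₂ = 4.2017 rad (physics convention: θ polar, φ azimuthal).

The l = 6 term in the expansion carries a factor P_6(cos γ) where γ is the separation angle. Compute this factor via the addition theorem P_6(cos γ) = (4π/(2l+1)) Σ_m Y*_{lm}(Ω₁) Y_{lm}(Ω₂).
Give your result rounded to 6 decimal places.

Addition theorem: P_6(cos γ) = (4π/13) Σ_m Y*_{lm}(Ω₁) Y_{lm}(Ω₂), m = −6…6:
  m=-6: Y*=-0.001041-0.000911i  Y=+0.405289-0.031456i  product -0.000451-0.000337i
  m=-5: Y*=-0.006643+0.009730i  Y=+0.190122+0.285093i  product -0.004037-0.000044i
  m=-4: Y*=+0.053876+0.027997i  Y=+0.055667-0.109059i  product +0.006052-0.004317i
  m=-3: Y*=+0.073122-0.194601i  Y=+0.336714-0.013047i  product +0.022082-0.066479i
  m=-2: Y*=-0.442529-0.108117i  Y=-0.015550-0.025395i  product +0.004135+0.012919i
  m=-1: Y*=-0.061070+0.507282i  Y=+0.158490-0.282885i  product +0.133823+0.097675i
  m=+0: Y*=-0.056995-0.000000i  Y=-0.004709+0.000000i  product +0.000268+0.000000i
  m=+1: Y*=+0.061070+0.507282i  Y=-0.158490-0.282885i  product +0.133823-0.097675i
  m=+2: Y*=-0.442529+0.108117i  Y=-0.015550+0.025395i  product +0.004135-0.012919i
  m=+3: Y*=-0.073122-0.194601i  Y=-0.336714-0.013047i  product +0.022082+0.066479i
  m=+4: Y*=+0.053876-0.027997i  Y=+0.055667+0.109059i  product +0.006052+0.004317i
  m=+5: Y*=+0.006643+0.009730i  Y=-0.190122+0.285093i  product -0.004037+0.000044i
  m=+6: Y*=-0.001041+0.000911i  Y=+0.405289+0.031456i  product -0.000451+0.000337i
Σ over m = +0.323481-0.000000i; ×(4π/13) → +0.312691-0.000000i. Real part: 0.312691

0.312691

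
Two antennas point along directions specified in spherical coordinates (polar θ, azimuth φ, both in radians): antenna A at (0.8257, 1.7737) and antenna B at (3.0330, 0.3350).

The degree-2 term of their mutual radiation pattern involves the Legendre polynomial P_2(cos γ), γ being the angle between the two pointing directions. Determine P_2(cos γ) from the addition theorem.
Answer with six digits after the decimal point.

Addition theorem: P_2(cos γ) = (4π/5) Σ_m Y*_{lm}(Ω₁) Y_{lm}(Ω₂), m = −2…2:
  [-2]  conj(Y_{2,-2})(Ω₁) = (-0.191739, -0.082382) ; Y_{2,-2}(Ω₂) = (0.003556, -0.002818) ; Δ = (-0.000914, 0.000247)
  [-1]  conj(Y_{2,-1})(Ω₁) = (-0.077587, 0.377122) ; Y_{2,-1}(Ω₂) = (-0.078608, 0.027365) ; Δ = (-0.004221, -0.031768)
  [+0]  conj(Y_{2,0})(Ω₁) = (0.119604, -0.000000) ; Y_{2,0}(Ω₂) = (0.619669, 0.000000) ; Δ = (0.074115, 0.000000)
  [+1]  conj(Y_{2,1})(Ω₁) = (0.077587, 0.377122) ; Y_{2,1}(Ω₂) = (0.078608, 0.027365) ; Δ = (-0.004221, 0.031768)
  [+2]  conj(Y_{2,2})(Ω₁) = (-0.191739, 0.082382) ; Y_{2,2}(Ω₂) = (0.003556, 0.002818) ; Δ = (-0.000914, -0.000247)
Σ over m = (0.063845, 0.000000); ×(4π/5) → (0.160460, 0.000000). Real part: 0.160460

0.160460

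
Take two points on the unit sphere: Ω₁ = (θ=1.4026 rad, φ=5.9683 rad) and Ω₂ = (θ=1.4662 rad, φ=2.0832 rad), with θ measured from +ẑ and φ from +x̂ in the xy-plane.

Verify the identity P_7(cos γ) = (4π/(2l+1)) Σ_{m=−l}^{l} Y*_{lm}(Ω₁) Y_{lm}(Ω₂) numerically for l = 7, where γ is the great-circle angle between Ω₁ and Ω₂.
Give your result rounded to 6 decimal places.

Term-by-term m-sum for l=7 (normalisation 4π/15 = 0.837758):
  m=-7: -0.26794 - 0.36487j × -0.20725 - 0.43431j = -0.10294 + 0.19199j  (running Σ = -0.10294 + 0.19199j)
  m=-6: -0.09007 - 0.27314j × 0.18860 + 0.01269j = -0.01352 - 0.05266j  (running Σ = -0.11646 + 0.13933j)
  m=-5: 0.00079 + 0.21725j × 0.16782 - 0.25638j = 0.05583 + 0.03626j  (running Σ = -0.06063 + 0.17559j)
  m=-4: -0.09368 + 0.29120j × 0.09871 + 0.19016j = -0.06462 + 0.01093j  (running Σ = -0.12525 + 0.18652j)
  m=-3: 0.07845 - 0.10847j × 0.24990 + 0.00840j = 0.02052 - 0.02645j  (running Σ = -0.10473 + 0.16007j)
  m=-2: 0.24750 - 0.18037j × -0.11593 + 0.19080j = 0.00572 + 0.06813j  (running Σ = -0.09901 + 0.22820j)
  m=-1: -0.09557 + 0.03113j × 0.11171 + 0.19858j = -0.01686 - 0.01550j  (running Σ = -0.11587 + 0.21270j)
  m=0: -0.30529 + 0.00000j × -0.22563 + 0.00000j = 0.06888 + 0.00000j  (running Σ = -0.04699 + 0.21270j)
  m=1: 0.09557 + 0.03113j × -0.11171 + 0.19858j = -0.01686 + 0.01550j  (running Σ = -0.06384 + 0.22820j)
  m=2: 0.24750 + 0.18037j × -0.11593 - 0.19080j = 0.00572 - 0.06813j  (running Σ = -0.05812 + 0.16007j)
  m=3: -0.07845 - 0.10847j × -0.24990 + 0.00840j = 0.02052 + 0.02645j  (running Σ = -0.03761 + 0.18652j)
  m=4: -0.09368 - 0.29120j × 0.09871 - 0.19016j = -0.06462 - 0.01093j  (running Σ = -0.10223 + 0.17559j)
  m=5: -0.00079 + 0.21725j × -0.16782 - 0.25638j = 0.05583 - 0.03626j  (running Σ = -0.04640 + 0.13933j)
  m=6: -0.09007 + 0.27314j × 0.18860 - 0.01269j = -0.01352 + 0.05266j  (running Σ = -0.05992 + 0.19199j)
  m=7: 0.26794 - 0.36487j × 0.20725 - 0.43431j = -0.10294 - 0.19199j  (running Σ = -0.16286 + 0.00000j)
Accumulated sum -0.16286 + 0.00000j; after 4π/(2l+1) scaling, -0.13643 + 0.00000j ⇒ P_7 = -0.136434

-0.136434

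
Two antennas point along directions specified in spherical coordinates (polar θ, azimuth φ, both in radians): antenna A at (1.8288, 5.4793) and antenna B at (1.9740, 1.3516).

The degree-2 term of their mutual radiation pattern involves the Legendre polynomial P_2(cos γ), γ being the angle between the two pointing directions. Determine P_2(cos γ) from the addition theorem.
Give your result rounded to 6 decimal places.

Term-by-term m-sum for l=2 (normalisation 4π/5 = 2.513274):
  term(m=-2) = -0.046113+0.108637i   from Y*(Ω₁)=-0.013349-0.360880i, Y(Ω₂)=-0.295902-0.138724i
  term(m=-1) = -0.029330-0.044312i   from Y*(Ω₁)=-0.132255+0.137237i, Y(Ω₂)=-0.060627+0.272143i
  term(m=+0) = +0.043075+0.000000i   from Y*(Ω₁)=-0.253794-0.000000i, Y(Ω₂)=-0.169726+0.000000i
  term(m=+1) = -0.029330+0.044312i   from Y*(Ω₁)=+0.132255+0.137237i, Y(Ω₂)=+0.060627+0.272143i
  term(m=+2) = -0.046113-0.108637i   from Y*(Ω₁)=-0.013349+0.360880i, Y(Ω₂)=-0.295902+0.138724i
Σ over m = -0.107810+0.000000i; ×(4π/5) → -0.270956+0.000000i. Real part: -0.270956

-0.270956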